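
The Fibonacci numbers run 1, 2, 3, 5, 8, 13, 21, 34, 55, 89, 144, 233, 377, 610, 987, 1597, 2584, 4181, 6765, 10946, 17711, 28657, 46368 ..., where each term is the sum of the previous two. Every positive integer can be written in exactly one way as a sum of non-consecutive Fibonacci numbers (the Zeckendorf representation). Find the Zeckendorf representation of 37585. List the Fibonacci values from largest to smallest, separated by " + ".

37585: greatest Fibonacci not exceeding it is 28657, leaving 8928
8928: greatest Fibonacci not exceeding it is 6765, leaving 2163
2163: greatest Fibonacci not exceeding it is 1597, leaving 566
566: greatest Fibonacci not exceeding it is 377, leaving 189
189: greatest Fibonacci not exceeding it is 144, leaving 45
45: greatest Fibonacci not exceeding it is 34, leaving 11
11: greatest Fibonacci not exceeding it is 8, leaving 3
3: greatest Fibonacci not exceeding it is 3, leaving 0
So 37585 = 28657 + 6765 + 1597 + 377 + 144 + 34 + 8 + 3, with no two terms consecutive in the sequence.

28657 + 6765 + 1597 + 377 + 144 + 34 + 8 + 3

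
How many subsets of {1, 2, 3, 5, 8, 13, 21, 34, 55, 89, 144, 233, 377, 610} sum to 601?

5

Each representation comes from the Zeckendorf form by replacing some F_k with F_{k−1} + F_{k−2} where possible.
601 = 377+144+55+21+3+1 = 377+144+55+13+8+3+1 = 377+144+34+21+13+8+3+1 = … (2 more), for 5 in all.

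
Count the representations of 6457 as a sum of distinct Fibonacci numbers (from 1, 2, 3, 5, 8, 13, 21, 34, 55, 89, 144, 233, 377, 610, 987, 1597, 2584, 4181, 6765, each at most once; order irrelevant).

6457 = 4181+1597+610+55+13+1 = 4181+1597+610+55+8+5+1 = 4181+1597+610+34+21+13+1 = 4181+1597+377+233+55+13+1 = 4181+1597+610+55+8+3+2+1 = … (37 more), for 42 in all.

42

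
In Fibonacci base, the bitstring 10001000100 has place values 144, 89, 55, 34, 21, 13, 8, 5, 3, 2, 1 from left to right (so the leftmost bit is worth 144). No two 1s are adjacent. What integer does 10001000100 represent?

168

Summing the place values of the 1 bits: 144 + 21 + 3 = 168.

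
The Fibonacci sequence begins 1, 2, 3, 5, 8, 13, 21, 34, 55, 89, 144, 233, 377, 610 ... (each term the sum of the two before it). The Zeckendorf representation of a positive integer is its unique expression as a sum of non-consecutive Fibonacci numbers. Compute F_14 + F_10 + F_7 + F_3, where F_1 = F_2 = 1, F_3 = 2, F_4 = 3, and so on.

447

F_14 + F_10 + F_7 + F_3 = 377 + 55 + 13 + 2 = 447.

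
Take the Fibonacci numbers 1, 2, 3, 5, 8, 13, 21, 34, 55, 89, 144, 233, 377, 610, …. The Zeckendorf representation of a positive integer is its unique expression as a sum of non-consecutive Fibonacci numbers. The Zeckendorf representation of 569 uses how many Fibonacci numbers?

take 377 (≤ 569); 569 − 377 = 192
take 144 (≤ 192); 192 − 144 = 48
take 34 (≤ 48); 48 − 34 = 14
take 13 (≤ 14); 14 − 13 = 1
take 1 (≤ 1); 1 − 1 = 0
569 = 377 + 144 + 34 + 13 + 1, which has 5 terms.

5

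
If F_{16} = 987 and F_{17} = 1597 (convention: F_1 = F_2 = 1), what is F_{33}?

3524578

By F_{2k+1} = F_k² + F_{k+1}²: F_{33} = 987² + 1597² = 974169 + 2550409 = 3524578.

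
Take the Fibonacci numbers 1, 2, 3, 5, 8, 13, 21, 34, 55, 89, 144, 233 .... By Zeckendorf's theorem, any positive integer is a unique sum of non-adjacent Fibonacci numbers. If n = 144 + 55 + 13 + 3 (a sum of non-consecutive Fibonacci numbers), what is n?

144 + 55 + 13 + 3 = 215.

215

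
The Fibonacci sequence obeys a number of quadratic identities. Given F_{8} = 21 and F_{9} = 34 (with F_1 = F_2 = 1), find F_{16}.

987

By the doubling identity F_{2k} = F_k(2F_{k+1} − F_k): F_{16} = 21·(2·34 − 21) = 21·47 = 987.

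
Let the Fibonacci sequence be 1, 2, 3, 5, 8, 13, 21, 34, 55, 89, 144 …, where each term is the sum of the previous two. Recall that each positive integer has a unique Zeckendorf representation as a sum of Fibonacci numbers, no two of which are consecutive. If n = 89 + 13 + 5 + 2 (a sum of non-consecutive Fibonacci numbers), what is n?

89 + 13 + 5 + 2 = 109.

109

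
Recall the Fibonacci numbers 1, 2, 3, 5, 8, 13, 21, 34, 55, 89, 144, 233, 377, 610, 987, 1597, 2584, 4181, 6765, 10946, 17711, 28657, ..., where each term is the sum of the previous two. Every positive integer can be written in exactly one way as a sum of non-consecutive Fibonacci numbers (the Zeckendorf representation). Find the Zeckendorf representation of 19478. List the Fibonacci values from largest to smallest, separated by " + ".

largest Fibonacci ≤ 19478 is 17711; 19478 − 17711 = 1767
largest Fibonacci ≤ 1767 is 1597; 1767 − 1597 = 170
largest Fibonacci ≤ 170 is 144; 170 − 144 = 26
largest Fibonacci ≤ 26 is 21; 26 − 21 = 5
largest Fibonacci ≤ 5 is 5; 5 − 5 = 0
So 19478 = 17711 + 1597 + 144 + 21 + 5, with no two terms consecutive in the sequence.

17711 + 1597 + 144 + 21 + 5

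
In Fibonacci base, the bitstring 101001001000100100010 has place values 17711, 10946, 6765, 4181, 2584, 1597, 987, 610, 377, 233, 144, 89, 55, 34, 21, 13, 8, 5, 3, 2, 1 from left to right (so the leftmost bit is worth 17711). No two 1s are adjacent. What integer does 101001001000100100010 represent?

Summing the place values of the 1 bits: 17711 + 6765 + 1597 + 377 + 55 + 13 + 2 = 26520.

26520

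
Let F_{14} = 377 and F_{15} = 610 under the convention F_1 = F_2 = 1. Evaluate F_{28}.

By the doubling identity F_{2k} = F_k(2F_{k+1} − F_k): F_{28} = 377·(2·610 − 377) = 377·843 = 317811.

317811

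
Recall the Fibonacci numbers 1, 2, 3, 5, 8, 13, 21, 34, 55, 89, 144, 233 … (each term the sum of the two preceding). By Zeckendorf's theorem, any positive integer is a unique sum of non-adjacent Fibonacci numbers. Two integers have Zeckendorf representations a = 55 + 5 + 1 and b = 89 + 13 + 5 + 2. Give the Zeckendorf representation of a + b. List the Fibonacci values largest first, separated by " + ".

The two numbers are 61 and 109, so their sum is 170.
largest Fibonacci ≤ 170 is 144; 170 − 144 = 26
largest Fibonacci ≤ 26 is 21; 26 − 21 = 5
largest Fibonacci ≤ 5 is 5; 5 − 5 = 0

144 + 21 + 5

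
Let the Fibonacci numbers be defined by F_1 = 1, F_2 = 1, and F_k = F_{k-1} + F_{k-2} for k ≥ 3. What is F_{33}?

Iterating the recurrence up to F_{28} = 317811 and F_{27} = 196418:
F_{29} = F_{28} + F_{27} = 317811 + 196418 = 514229
F_{30} = F_{29} + F_{28} = 514229 + 317811 = 832040
F_{31} = F_{30} + F_{29} = 832040 + 514229 = 1346269
F_{32} = F_{31} + F_{30} = 1346269 + 832040 = 2178309
F_{33} = F_{32} + F_{31} = 2178309 + 1346269 = 3524578

3524578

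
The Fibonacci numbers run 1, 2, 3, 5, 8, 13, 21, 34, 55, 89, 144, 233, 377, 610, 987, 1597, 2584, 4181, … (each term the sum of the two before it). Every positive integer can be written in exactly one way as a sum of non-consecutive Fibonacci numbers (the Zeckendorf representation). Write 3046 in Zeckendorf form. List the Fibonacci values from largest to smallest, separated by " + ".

Greedily peel off the largest Fibonacci term at each step:
subtract 2584 from 3046: 462 remains
subtract 377 from 462: 85 remains
subtract 55 from 85: 30 remains
subtract 21 from 30: 9 remains
subtract 8 from 9: 1 remains
subtract 1 from 1: 0 remains
So 3046 = 2584 + 377 + 55 + 21 + 8 + 1, with no two terms consecutive in the sequence.

2584 + 377 + 55 + 21 + 8 + 1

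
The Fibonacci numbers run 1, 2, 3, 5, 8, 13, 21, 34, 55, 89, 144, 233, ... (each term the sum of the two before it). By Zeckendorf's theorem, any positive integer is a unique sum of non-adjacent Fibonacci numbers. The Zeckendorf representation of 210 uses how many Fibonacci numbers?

144 ≤ 210 < 233, so take 144; remainder 66
55 ≤ 66 < 89, so take 55; remainder 11
8 ≤ 11 < 13, so take 8; remainder 3
3 ≤ 3 < 5, so take 3; remainder 0
210 = 144 + 55 + 8 + 3, which has 4 terms.

4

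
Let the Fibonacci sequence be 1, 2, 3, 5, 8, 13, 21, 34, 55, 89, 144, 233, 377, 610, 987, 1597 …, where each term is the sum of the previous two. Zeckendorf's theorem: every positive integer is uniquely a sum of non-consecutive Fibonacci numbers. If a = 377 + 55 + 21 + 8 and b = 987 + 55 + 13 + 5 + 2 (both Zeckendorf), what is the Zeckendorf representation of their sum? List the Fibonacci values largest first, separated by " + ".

987 + 377 + 144 + 13 + 2

The two numbers are 461 and 1062, so their sum is 1523.
1523: greatest Fibonacci not exceeding it is 987, leaving 536
536: greatest Fibonacci not exceeding it is 377, leaving 159
159: greatest Fibonacci not exceeding it is 144, leaving 15
15: greatest Fibonacci not exceeding it is 13, leaving 2
2: greatest Fibonacci not exceeding it is 2, leaving 0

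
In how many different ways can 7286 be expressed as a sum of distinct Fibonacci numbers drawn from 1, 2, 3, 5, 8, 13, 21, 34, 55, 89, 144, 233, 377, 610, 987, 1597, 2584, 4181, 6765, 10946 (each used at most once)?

Each representation comes from the Zeckendorf form by replacing some F_k with F_{k−1} + F_{k−2} where possible.
7286 = 6765+377+144 = 6765+377+89+55 = 4181+2584+377+144 = 6765+377+89+34+21 = 6765+233+144+89+55 = … (33 more), for 38 in all.

38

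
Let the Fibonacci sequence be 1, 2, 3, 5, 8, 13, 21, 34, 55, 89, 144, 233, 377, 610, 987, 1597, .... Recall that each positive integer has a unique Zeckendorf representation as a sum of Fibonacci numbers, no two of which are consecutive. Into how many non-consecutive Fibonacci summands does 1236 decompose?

Repeatedly subtract the largest Fibonacci number that fits:
987 ≤ 1236 < 1597, so take 987; remainder 249
233 ≤ 249 < 377, so take 233; remainder 16
13 ≤ 16 < 21, so take 13; remainder 3
3 ≤ 3 < 5, so take 3; remainder 0
1236 = 987 + 233 + 13 + 3, which has 4 terms.

4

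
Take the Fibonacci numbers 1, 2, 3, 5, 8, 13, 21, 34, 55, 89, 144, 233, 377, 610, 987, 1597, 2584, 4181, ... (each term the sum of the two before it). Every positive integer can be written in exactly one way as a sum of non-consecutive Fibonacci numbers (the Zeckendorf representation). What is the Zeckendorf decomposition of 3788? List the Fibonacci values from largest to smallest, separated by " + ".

Repeatedly subtract the largest Fibonacci number that fits:
2584 ≤ 3788 < 4181, so take 2584; remainder 1204
987 ≤ 1204 < 1597, so take 987; remainder 217
144 ≤ 217 < 233, so take 144; remainder 73
55 ≤ 73 < 89, so take 55; remainder 18
13 ≤ 18 < 21, so take 13; remainder 5
5 ≤ 5 < 8, so take 5; remainder 0
So 3788 = 2584 + 987 + 144 + 55 + 13 + 5, with no two terms consecutive in the sequence.

2584 + 987 + 144 + 55 + 13 + 5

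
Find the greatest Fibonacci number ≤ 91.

89

89 ≤ 91 < 144, so the largest Fibonacci number not exceeding 91 is 89.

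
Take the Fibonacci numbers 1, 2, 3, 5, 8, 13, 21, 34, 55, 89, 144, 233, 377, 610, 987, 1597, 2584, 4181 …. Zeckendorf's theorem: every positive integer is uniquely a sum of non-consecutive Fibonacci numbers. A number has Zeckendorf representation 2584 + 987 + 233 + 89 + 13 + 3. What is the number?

2584 + 987 + 233 + 89 + 13 + 3 = 3909.

3909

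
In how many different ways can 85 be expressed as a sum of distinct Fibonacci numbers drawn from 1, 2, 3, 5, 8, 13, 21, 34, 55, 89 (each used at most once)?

Each representation comes from the Zeckendorf form by replacing some F_k with F_{k−1} + F_{k−2} where possible.
85 = 55+21+8+1 = 55+21+5+3+1 = 55+13+8+5+3+1 = 34+21+13+8+5+3+1 — 4 representations.

4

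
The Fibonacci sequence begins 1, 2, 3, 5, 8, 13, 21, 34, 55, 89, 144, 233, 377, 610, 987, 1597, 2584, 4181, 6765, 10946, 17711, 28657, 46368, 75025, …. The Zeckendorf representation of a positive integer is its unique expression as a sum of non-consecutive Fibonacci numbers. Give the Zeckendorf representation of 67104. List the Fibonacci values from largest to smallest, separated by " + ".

67104: greatest Fibonacci not exceeding it is 46368, leaving 20736
20736: greatest Fibonacci not exceeding it is 17711, leaving 3025
3025: greatest Fibonacci not exceeding it is 2584, leaving 441
441: greatest Fibonacci not exceeding it is 377, leaving 64
64: greatest Fibonacci not exceeding it is 55, leaving 9
9: greatest Fibonacci not exceeding it is 8, leaving 1
1: greatest Fibonacci not exceeding it is 1, leaving 0
So 67104 = 46368 + 17711 + 2584 + 377 + 55 + 8 + 1, with no two terms consecutive in the sequence.

46368 + 17711 + 2584 + 377 + 55 + 8 + 1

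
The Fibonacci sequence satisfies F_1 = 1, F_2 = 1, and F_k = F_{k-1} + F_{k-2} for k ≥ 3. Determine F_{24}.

46368

Iterating the recurrence up to F_{20} = 6765 and F_{19} = 4181:
F_{21} = F_{20} + F_{19} = 6765 + 4181 = 10946
F_{22} = F_{21} + F_{20} = 10946 + 6765 = 17711
F_{23} = F_{22} + F_{21} = 17711 + 10946 = 28657
F_{24} = F_{23} + F_{22} = 28657 + 17711 = 46368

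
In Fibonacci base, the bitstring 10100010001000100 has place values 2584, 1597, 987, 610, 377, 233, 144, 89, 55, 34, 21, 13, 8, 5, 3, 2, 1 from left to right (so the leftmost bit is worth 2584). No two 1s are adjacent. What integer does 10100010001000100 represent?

Summing the place values of the 1 bits: 2584 + 987 + 144 + 21 + 3 = 3739.

3739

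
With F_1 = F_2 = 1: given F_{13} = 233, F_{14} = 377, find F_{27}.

196418

By the addition formula F_{m+n} = F_m F_{n+1} + F_{m−1} F_n with m=14, n=13: F_{27} = 377·377 + 233·233 = 142129 + 54289 = 196418.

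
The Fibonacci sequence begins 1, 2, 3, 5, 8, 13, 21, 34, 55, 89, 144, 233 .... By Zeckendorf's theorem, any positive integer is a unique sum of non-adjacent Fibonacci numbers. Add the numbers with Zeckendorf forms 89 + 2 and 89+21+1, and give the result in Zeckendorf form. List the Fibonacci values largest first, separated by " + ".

144 + 55 + 3

The two numbers are 91 and 111, so their sum is 202.
Greedily peel off the largest Fibonacci term at each step:
take 144 (≤ 202); 202 − 144 = 58
take 55 (≤ 58); 58 − 55 = 3
take 3 (≤ 3); 3 − 3 = 0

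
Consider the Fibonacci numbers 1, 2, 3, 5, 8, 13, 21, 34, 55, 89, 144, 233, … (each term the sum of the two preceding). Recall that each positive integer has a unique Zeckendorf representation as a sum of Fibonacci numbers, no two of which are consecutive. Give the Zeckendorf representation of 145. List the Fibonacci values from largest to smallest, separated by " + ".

144 ≤ 145 < 233, so take 144; remainder 1
1 ≤ 1 < 2, so take 1; remainder 0
So 145 = 144 + 1, with no two terms consecutive in the sequence.

144 + 1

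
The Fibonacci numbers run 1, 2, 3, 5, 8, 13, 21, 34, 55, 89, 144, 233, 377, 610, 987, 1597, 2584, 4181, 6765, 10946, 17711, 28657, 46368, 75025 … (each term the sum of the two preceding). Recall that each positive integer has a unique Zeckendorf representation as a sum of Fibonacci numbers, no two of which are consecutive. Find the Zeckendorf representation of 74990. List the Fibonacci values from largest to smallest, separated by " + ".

Repeatedly subtract the largest Fibonacci number that fits:
74990 − 46368 = 28622
28622 − 17711 = 10911
10911 − 6765 = 4146
4146 − 2584 = 1562
1562 − 987 = 575
575 − 377 = 198
198 − 144 = 54
54 − 34 = 20
20 − 13 = 7
7 − 5 = 2
2 − 2 = 0
So 74990 = 46368 + 17711 + 6765 + 2584 + 987 + 377 + 144 + 34 + 13 + 5 + 2, with no two terms consecutive in the sequence.

46368 + 17711 + 6765 + 2584 + 987 + 377 + 144 + 34 + 13 + 5 + 2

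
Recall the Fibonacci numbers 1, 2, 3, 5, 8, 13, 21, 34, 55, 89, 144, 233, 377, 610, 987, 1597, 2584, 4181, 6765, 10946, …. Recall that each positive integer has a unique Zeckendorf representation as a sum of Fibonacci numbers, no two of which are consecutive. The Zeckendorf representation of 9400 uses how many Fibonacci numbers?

Greedily peel off the largest Fibonacci term at each step:
9400 − 6765 = 2635
2635 − 2584 = 51
51 − 34 = 17
17 − 13 = 4
4 − 3 = 1
1 − 1 = 0
9400 = 6765 + 2584 + 34 + 13 + 3 + 1, which has 6 terms.

6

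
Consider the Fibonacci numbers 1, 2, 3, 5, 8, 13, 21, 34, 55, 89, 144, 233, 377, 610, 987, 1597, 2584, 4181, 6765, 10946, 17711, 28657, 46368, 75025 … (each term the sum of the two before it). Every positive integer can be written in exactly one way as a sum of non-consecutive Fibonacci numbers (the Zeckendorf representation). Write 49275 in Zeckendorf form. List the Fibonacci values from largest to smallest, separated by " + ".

Greedy algorithm:
49275 − 46368 = 2907
2907 − 2584 = 323
323 − 233 = 90
90 − 89 = 1
1 − 1 = 0
So 49275 = 46368 + 2584 + 233 + 89 + 1, with no two terms consecutive in the sequence.

46368 + 2584 + 233 + 89 + 1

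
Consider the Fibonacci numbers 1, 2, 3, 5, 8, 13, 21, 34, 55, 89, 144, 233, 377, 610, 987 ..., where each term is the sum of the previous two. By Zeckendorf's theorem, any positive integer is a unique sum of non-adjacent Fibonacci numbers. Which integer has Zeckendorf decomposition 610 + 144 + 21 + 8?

783

610 + 144 + 21 + 8 = 783.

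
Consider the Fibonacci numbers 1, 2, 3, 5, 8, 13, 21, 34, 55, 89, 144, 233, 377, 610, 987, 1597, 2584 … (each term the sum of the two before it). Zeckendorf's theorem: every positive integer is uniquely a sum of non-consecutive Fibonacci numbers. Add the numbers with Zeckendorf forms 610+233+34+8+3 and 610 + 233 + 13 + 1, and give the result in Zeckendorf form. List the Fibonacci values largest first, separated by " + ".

The two numbers are 888 and 857, so their sum is 1745.
take 1597 (≤ 1745); 1745 − 1597 = 148
take 144 (≤ 148); 148 − 144 = 4
take 3 (≤ 4); 4 − 3 = 1
take 1 (≤ 1); 1 − 1 = 0

1597 + 144 + 3 + 1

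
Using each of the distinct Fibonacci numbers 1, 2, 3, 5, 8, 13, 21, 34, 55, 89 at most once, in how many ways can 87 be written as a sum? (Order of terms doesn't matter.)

5

Starting from the Zeckendorf form and repeatedly splitting a term F_k into F_{k−1} + F_{k−2} (when neither is already used) reaches every representation.
87 = 55+21+8+3 = 55+21+8+2+1 = 55+21+5+3+2+1 = … (2 more), for 5 in all.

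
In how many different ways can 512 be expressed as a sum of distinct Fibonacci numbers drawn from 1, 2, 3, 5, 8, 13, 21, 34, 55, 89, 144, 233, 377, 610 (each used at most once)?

Starting from the Zeckendorf form and repeatedly splitting a term F_k into F_{k−1} + F_{k−2} (when neither is already used) reaches every representation.
512 = 377+89+34+8+3+1 = 377+89+21+13+8+3+1 = 233+144+89+34+8+3+1 = … (3 more), for 6 in all.

6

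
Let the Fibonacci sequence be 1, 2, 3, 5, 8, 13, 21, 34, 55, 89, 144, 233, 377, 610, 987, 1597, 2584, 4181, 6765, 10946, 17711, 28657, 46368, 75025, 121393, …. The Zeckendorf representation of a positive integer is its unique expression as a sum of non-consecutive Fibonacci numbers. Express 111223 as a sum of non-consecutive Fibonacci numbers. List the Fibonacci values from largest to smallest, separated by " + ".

75025 + 28657 + 6765 + 610 + 144 + 21 + 1

Greedy algorithm:
111223 − 75025 = 36198
36198 − 28657 = 7541
7541 − 6765 = 776
776 − 610 = 166
166 − 144 = 22
22 − 21 = 1
1 − 1 = 0
So 111223 = 75025 + 28657 + 6765 + 610 + 144 + 21 + 1, with no two terms consecutive in the sequence.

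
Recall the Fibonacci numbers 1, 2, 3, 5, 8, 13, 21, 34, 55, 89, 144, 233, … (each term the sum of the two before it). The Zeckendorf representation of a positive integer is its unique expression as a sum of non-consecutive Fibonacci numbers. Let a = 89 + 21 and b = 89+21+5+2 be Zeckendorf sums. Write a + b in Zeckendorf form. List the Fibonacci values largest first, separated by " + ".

The two numbers are 110 and 117, so their sum is 227.
144 ≤ 227 < 233, so take 144; remainder 83
55 ≤ 83 < 89, so take 55; remainder 28
21 ≤ 28 < 34, so take 21; remainder 7
5 ≤ 7 < 8, so take 5; remainder 2
2 ≤ 2 < 3, so take 2; remainder 0

144 + 55 + 21 + 5 + 2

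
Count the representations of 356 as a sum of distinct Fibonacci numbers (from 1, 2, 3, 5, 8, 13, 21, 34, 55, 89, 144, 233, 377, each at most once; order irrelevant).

Each representation comes from the Zeckendorf form by replacing some F_k with F_{k−1} + F_{k−2} where possible.
356 = 233+89+34 = 233+89+21+13 = 233+89+21+8+5 = 233+55+34+21+13 = 233+89+21+8+3+2 = … (5 more), for 10 in all.

10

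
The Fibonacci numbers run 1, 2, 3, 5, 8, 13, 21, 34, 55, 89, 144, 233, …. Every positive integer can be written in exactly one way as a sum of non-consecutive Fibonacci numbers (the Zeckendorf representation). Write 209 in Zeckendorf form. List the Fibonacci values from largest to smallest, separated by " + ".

144 + 55 + 8 + 2

take 144 (≤ 209); 209 − 144 = 65
take 55 (≤ 65); 65 − 55 = 10
take 8 (≤ 10); 10 − 8 = 2
take 2 (≤ 2); 2 − 2 = 0
So 209 = 144 + 55 + 8 + 2, with no two terms consecutive in the sequence.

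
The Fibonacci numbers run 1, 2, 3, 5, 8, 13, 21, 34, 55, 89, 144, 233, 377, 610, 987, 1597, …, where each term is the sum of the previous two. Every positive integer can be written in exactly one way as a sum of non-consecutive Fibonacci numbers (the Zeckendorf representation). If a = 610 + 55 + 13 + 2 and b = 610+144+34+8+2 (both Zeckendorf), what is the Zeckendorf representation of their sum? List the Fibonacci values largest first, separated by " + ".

987 + 377 + 89 + 21 + 3 + 1

The two numbers are 680 and 798, so their sum is 1478.
1478 − 987 = 491
491 − 377 = 114
114 − 89 = 25
25 − 21 = 4
4 − 3 = 1
1 − 1 = 0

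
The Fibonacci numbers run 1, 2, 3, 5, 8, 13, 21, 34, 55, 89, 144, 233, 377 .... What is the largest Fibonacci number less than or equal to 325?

233

233 ≤ 325 < 377, so the largest Fibonacci number not exceeding 325 is 233.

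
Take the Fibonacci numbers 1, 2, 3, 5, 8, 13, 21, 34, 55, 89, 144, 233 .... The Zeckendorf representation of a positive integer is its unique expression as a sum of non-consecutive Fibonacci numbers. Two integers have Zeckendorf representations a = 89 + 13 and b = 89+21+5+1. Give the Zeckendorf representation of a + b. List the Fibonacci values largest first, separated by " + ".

The two numbers are 102 and 116, so their sum is 218.
144 ≤ 218 < 233, so take 144; remainder 74
55 ≤ 74 < 89, so take 55; remainder 19
13 ≤ 19 < 21, so take 13; remainder 6
5 ≤ 6 < 8, so take 5; remainder 1
1 ≤ 1 < 2, so take 1; remainder 0

144 + 55 + 13 + 5 + 1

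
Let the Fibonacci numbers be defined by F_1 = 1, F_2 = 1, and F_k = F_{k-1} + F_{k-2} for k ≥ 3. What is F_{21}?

Iterating the recurrence up to F_{17} = 1597 and F_{16} = 987:
F_{18} = F_{17} + F_{16} = 1597 + 987 = 2584
F_{19} = F_{18} + F_{17} = 2584 + 1597 = 4181
F_{20} = F_{19} + F_{18} = 4181 + 2584 = 6765
F_{21} = F_{20} + F_{19} = 6765 + 4181 = 10946

10946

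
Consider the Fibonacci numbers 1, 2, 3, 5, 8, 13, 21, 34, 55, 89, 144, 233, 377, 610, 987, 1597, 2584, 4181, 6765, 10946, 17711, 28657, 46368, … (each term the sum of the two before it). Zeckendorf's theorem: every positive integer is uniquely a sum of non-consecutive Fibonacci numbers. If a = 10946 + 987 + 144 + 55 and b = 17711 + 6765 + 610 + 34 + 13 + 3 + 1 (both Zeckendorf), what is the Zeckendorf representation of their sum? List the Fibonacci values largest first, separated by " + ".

The two numbers are 12132 and 25137, so their sum is 37269.
Greedy algorithm:
subtract 28657 from 37269: 8612 remains
subtract 6765 from 8612: 1847 remains
subtract 1597 from 1847: 250 remains
subtract 233 from 250: 17 remains
subtract 13 from 17: 4 remains
subtract 3 from 4: 1 remains
subtract 1 from 1: 0 remains

28657 + 6765 + 1597 + 233 + 13 + 3 + 1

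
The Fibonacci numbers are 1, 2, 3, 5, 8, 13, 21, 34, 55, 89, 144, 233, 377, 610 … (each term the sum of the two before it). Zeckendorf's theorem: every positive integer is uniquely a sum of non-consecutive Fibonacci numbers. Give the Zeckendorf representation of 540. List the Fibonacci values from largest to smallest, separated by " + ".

540: greatest Fibonacci not exceeding it is 377, leaving 163
163: greatest Fibonacci not exceeding it is 144, leaving 19
19: greatest Fibonacci not exceeding it is 13, leaving 6
6: greatest Fibonacci not exceeding it is 5, leaving 1
1: greatest Fibonacci not exceeding it is 1, leaving 0
So 540 = 377 + 144 + 13 + 5 + 1, with no two terms consecutive in the sequence.

377 + 144 + 13 + 5 + 1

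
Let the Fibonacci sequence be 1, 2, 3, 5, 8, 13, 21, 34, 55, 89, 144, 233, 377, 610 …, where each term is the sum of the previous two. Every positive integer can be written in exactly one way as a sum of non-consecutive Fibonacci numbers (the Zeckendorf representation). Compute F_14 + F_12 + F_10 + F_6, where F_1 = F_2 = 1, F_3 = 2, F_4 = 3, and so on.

584

F_14 + F_12 + F_10 + F_6 = 377 + 144 + 55 + 8 = 584.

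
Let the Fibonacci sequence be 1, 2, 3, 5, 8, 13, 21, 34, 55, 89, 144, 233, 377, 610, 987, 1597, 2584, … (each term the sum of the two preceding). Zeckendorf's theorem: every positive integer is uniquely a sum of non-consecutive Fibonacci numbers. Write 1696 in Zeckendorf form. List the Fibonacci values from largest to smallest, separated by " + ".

Greedy algorithm:
take 1597 (≤ 1696); 1696 − 1597 = 99
take 89 (≤ 99); 99 − 89 = 10
take 8 (≤ 10); 10 − 8 = 2
take 2 (≤ 2); 2 − 2 = 0
So 1696 = 1597 + 89 + 8 + 2, with no two terms consecutive in the sequence.

1597 + 89 + 8 + 2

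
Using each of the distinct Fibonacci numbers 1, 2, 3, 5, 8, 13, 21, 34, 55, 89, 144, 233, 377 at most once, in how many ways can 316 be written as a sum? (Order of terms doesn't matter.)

316 = 233+55+21+5+2 = 233+55+13+8+5+2 = 144+89+55+21+5+2 = 233+34+21+13+8+5+2 = … (2 more), for 6 in all.

6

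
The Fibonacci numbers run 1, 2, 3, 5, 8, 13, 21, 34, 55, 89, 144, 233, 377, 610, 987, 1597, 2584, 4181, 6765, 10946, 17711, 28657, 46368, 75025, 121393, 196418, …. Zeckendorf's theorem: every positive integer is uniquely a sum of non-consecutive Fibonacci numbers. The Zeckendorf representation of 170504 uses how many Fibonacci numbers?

6

Greedy algorithm:
121393 ≤ 170504 < 196418, so take 121393; remainder 49111
46368 ≤ 49111 < 75025, so take 46368; remainder 2743
2584 ≤ 2743 < 4181, so take 2584; remainder 159
144 ≤ 159 < 233, so take 144; remainder 15
13 ≤ 15 < 21, so take 13; remainder 2
2 ≤ 2 < 3, so take 2; remainder 0
170504 = 121393 + 46368 + 2584 + 144 + 13 + 2, which has 6 terms.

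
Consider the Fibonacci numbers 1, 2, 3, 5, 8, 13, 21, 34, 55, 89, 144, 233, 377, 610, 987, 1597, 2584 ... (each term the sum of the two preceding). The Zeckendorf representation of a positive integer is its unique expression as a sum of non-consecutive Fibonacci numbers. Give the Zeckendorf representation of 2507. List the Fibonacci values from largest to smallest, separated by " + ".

2507 − 1597 = 910
910 − 610 = 300
300 − 233 = 67
67 − 55 = 12
12 − 8 = 4
4 − 3 = 1
1 − 1 = 0
So 2507 = 1597 + 610 + 233 + 55 + 8 + 3 + 1, with no two terms consecutive in the sequence.

1597 + 610 + 233 + 55 + 8 + 3 + 1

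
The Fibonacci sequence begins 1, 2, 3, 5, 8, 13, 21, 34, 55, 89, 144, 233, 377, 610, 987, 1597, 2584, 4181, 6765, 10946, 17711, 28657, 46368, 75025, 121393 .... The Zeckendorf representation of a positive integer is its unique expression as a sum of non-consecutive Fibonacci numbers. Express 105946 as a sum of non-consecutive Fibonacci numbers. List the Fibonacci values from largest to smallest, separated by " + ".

75025 + 28657 + 1597 + 610 + 55 + 2

Greedy algorithm:
subtract 75025 from 105946: 30921 remains
subtract 28657 from 30921: 2264 remains
subtract 1597 from 2264: 667 remains
subtract 610 from 667: 57 remains
subtract 55 from 57: 2 remains
subtract 2 from 2: 0 remains
So 105946 = 75025 + 28657 + 1597 + 610 + 55 + 2, with no two terms consecutive in the sequence.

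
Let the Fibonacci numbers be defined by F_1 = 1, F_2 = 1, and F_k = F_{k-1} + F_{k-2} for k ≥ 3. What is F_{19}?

Iterating the recurrence up to F_{15} = 610 and F_{14} = 377:
F_{16} = F_{15} + F_{14} = 610 + 377 = 987
F_{17} = F_{16} + F_{15} = 987 + 610 = 1597
F_{18} = F_{17} + F_{16} = 1597 + 987 = 2584
F_{19} = F_{18} + F_{17} = 2584 + 1597 = 4181

4181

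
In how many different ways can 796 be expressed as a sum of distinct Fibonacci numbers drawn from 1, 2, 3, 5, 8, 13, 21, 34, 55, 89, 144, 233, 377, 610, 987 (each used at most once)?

24

Starting from the Zeckendorf form and repeatedly splitting a term F_k into F_{k−1} + F_{k−2} (when neither is already used) reaches every representation.
796 = 610+144+34+8 = 610+144+34+5+3 = 610+144+21+13+8 = … (21 more), for 24 in all.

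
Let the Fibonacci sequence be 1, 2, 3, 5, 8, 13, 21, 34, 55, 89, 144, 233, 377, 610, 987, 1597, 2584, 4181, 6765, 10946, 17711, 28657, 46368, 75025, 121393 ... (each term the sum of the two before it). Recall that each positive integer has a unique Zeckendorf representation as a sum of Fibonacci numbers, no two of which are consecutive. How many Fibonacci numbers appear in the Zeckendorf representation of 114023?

6

subtract 75025 from 114023: 38998 remains
subtract 28657 from 38998: 10341 remains
subtract 6765 from 10341: 3576 remains
subtract 2584 from 3576: 992 remains
subtract 987 from 992: 5 remains
subtract 5 from 5: 0 remains
114023 = 75025 + 28657 + 6765 + 2584 + 987 + 5, which has 6 terms.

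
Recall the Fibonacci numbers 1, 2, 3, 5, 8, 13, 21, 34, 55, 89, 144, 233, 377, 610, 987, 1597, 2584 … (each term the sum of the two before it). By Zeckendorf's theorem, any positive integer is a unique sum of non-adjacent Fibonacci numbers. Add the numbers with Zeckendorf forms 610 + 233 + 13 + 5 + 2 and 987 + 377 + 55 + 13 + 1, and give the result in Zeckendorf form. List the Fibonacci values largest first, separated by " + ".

1597 + 610 + 89

The two numbers are 863 and 1433, so their sum is 2296.
Repeatedly subtract the largest Fibonacci number that fits:
2296: greatest Fibonacci not exceeding it is 1597, leaving 699
699: greatest Fibonacci not exceeding it is 610, leaving 89
89: greatest Fibonacci not exceeding it is 89, leaving 0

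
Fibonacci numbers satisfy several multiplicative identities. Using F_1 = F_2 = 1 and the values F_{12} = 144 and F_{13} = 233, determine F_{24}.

46368

By the doubling identity F_{2k} = F_k(2F_{k+1} − F_k): F_{24} = 144·(2·233 − 144) = 144·322 = 46368.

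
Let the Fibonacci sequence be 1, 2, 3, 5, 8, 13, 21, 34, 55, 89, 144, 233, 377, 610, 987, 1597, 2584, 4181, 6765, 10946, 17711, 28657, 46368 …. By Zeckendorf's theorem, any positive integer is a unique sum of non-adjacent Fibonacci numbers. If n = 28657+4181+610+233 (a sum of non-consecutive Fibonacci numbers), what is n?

28657+4181+610+233 = 33681.

33681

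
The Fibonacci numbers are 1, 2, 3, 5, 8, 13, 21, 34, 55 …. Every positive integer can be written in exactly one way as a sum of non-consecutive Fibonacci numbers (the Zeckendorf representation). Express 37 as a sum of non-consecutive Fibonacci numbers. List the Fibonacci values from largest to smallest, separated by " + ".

37 − 34 = 3
3 − 3 = 0
So 37 = 34 + 3, with no two terms consecutive in the sequence.

34 + 3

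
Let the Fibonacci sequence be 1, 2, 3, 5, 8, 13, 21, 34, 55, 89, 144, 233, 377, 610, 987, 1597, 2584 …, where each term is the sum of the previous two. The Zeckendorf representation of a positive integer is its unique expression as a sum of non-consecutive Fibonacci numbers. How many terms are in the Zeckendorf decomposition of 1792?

Greedily peel off the largest Fibonacci term at each step:
1792: greatest Fibonacci not exceeding it is 1597, leaving 195
195: greatest Fibonacci not exceeding it is 144, leaving 51
51: greatest Fibonacci not exceeding it is 34, leaving 17
17: greatest Fibonacci not exceeding it is 13, leaving 4
4: greatest Fibonacci not exceeding it is 3, leaving 1
1: greatest Fibonacci not exceeding it is 1, leaving 0
1792 = 1597 + 144 + 34 + 13 + 3 + 1, which has 6 terms.

6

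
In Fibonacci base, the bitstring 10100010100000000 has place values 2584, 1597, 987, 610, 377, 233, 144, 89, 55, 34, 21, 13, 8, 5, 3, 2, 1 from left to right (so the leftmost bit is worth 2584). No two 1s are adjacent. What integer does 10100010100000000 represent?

Summing the place values of the 1 bits: 2584 + 987 + 144 + 55 = 3770.

3770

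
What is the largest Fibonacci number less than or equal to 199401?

196418 ≤ 199401 < 317811, so the largest Fibonacci number not exceeding 199401 is 196418.

196418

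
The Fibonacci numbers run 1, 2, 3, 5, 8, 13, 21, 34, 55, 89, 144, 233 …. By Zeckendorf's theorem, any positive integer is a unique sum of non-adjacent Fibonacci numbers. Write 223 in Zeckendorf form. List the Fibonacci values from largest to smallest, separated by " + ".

144 + 55 + 21 + 3

144 ≤ 223 < 233, so take 144; remainder 79
55 ≤ 79 < 89, so take 55; remainder 24
21 ≤ 24 < 34, so take 21; remainder 3
3 ≤ 3 < 5, so take 3; remainder 0
So 223 = 144 + 55 + 21 + 3, with no two terms consecutive in the sequence.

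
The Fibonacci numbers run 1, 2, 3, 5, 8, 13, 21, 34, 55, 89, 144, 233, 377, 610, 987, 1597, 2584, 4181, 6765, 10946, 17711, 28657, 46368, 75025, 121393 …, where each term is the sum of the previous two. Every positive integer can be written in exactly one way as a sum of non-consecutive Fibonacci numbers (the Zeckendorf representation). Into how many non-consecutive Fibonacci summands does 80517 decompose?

6

subtract 75025 from 80517: 5492 remains
subtract 4181 from 5492: 1311 remains
subtract 987 from 1311: 324 remains
subtract 233 from 324: 91 remains
subtract 89 from 91: 2 remains
subtract 2 from 2: 0 remains
80517 = 75025 + 4181 + 987 + 233 + 89 + 2, which has 6 terms.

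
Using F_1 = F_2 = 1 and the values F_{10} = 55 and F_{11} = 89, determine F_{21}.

10946

By F_{2k+1} = F_k² + F_{k+1}²: F_{21} = 55² + 89² = 3025 + 7921 = 10946.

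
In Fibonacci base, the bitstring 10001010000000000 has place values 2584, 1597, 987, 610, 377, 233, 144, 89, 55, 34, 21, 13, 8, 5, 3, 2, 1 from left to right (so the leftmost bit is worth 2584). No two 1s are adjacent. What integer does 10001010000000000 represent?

Summing the place values of the 1 bits: 2584 + 377 + 144 = 3105.

3105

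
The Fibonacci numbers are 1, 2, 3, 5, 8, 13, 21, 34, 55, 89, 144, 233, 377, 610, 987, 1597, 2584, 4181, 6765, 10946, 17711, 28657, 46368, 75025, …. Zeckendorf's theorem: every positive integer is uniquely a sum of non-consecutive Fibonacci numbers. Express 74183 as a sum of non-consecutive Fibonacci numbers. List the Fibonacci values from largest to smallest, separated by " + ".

46368 + 17711 + 6765 + 2584 + 610 + 144 + 1

take 46368 (≤ 74183); 74183 − 46368 = 27815
take 17711 (≤ 27815); 27815 − 17711 = 10104
take 6765 (≤ 10104); 10104 − 6765 = 3339
take 2584 (≤ 3339); 3339 − 2584 = 755
take 610 (≤ 755); 755 − 610 = 145
take 144 (≤ 145); 145 − 144 = 1
take 1 (≤ 1); 1 − 1 = 0
So 74183 = 46368 + 17711 + 6765 + 2584 + 610 + 144 + 1, with no two terms consecutive in the sequence.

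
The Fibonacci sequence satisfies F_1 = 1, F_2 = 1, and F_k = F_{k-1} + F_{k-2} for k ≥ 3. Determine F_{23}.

28657

Iterating the recurrence up to F_{15} = 610 and F_{14} = 377:
F_{16} = F_{15} + F_{14} = 610 + 377 = 987
F_{17} = F_{16} + F_{15} = 987 + 610 = 1597
F_{18} = F_{17} + F_{16} = 1597 + 987 = 2584
F_{19} = F_{18} + F_{17} = 2584 + 1597 = 4181
F_{20} = F_{19} + F_{18} = 4181 + 2584 = 6765
F_{21} = F_{20} + F_{19} = 6765 + 4181 = 10946
F_{22} = F_{21} + F_{20} = 10946 + 6765 = 17711
F_{23} = F_{22} + F_{21} = 17711 + 10946 = 28657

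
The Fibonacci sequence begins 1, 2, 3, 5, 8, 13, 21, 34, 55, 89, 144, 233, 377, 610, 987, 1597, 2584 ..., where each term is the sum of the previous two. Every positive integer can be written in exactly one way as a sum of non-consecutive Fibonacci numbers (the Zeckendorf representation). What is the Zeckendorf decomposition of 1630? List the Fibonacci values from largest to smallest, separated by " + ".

1630 − 1597 = 33
33 − 21 = 12
12 − 8 = 4
4 − 3 = 1
1 − 1 = 0
So 1630 = 1597 + 21 + 8 + 3 + 1, with no two terms consecutive in the sequence.

1597 + 21 + 8 + 3 + 1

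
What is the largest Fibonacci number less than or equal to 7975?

6765

6765 ≤ 7975 < 10946, so the largest Fibonacci number not exceeding 7975 is 6765.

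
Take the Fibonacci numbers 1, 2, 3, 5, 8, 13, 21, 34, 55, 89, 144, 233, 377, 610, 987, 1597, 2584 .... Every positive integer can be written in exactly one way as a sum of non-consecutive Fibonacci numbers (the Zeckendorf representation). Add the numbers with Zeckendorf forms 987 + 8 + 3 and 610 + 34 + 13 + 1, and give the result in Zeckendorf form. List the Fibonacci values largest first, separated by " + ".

The two numbers are 998 and 658, so their sum is 1656.
subtract 1597 from 1656: 59 remains
subtract 55 from 59: 4 remains
subtract 3 from 4: 1 remains
subtract 1 from 1: 0 remains

1597 + 55 + 3 + 1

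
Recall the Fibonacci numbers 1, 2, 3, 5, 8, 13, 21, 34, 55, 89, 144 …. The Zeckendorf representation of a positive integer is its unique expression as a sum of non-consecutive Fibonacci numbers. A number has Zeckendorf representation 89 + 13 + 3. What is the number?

105

89 + 13 + 3 = 105.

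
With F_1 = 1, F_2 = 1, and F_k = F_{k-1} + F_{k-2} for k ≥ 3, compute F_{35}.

Iterating the recurrence up to F_{27} = 196418 and F_{26} = 121393:
F_{28} = F_{27} + F_{26} = 196418 + 121393 = 317811
F_{29} = F_{28} + F_{27} = 317811 + 196418 = 514229
F_{30} = F_{29} + F_{28} = 514229 + 317811 = 832040
F_{31} = F_{30} + F_{29} = 832040 + 514229 = 1346269
F_{32} = F_{31} + F_{30} = 1346269 + 832040 = 2178309
F_{33} = F_{32} + F_{31} = 2178309 + 1346269 = 3524578
F_{34} = F_{33} + F_{32} = 3524578 + 2178309 = 5702887
F_{35} = F_{34} + F_{33} = 5702887 + 3524578 = 9227465

9227465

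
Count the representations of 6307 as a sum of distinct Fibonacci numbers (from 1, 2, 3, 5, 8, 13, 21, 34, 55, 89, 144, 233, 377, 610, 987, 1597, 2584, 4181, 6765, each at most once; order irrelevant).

Starting from the Zeckendorf form and repeatedly splitting a term F_k into F_{k−1} + F_{k−2} (when neither is already used) reaches every representation.
6307 = 4181+1597+377+144+8 = 4181+1597+377+144+5+3 = 4181+1597+377+89+55+8 = 4181+1597+377+144+5+2+1 = 4181+1597+377+89+55+5+3 = … (52 more), for 57 in all.

57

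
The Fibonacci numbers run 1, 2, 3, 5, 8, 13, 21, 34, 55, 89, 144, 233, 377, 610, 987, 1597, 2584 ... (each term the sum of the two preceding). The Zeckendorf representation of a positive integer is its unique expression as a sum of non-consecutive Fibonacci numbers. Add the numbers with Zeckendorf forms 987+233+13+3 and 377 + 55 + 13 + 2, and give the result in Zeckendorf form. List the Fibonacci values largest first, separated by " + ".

1597 + 55 + 21 + 8 + 2

The two numbers are 1236 and 447, so their sum is 1683.
Greedily peel off the largest Fibonacci term at each step:
1683: greatest Fibonacci not exceeding it is 1597, leaving 86
86: greatest Fibonacci not exceeding it is 55, leaving 31
31: greatest Fibonacci not exceeding it is 21, leaving 10
10: greatest Fibonacci not exceeding it is 8, leaving 2
2: greatest Fibonacci not exceeding it is 2, leaving 0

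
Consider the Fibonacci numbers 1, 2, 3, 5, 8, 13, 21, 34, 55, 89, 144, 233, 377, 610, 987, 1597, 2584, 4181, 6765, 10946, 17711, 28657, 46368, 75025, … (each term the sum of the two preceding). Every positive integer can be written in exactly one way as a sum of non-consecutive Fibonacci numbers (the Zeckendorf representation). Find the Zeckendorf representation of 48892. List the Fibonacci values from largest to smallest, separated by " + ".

46368 + 1597 + 610 + 233 + 55 + 21 + 8

subtract 46368 from 48892: 2524 remains
subtract 1597 from 2524: 927 remains
subtract 610 from 927: 317 remains
subtract 233 from 317: 84 remains
subtract 55 from 84: 29 remains
subtract 21 from 29: 8 remains
subtract 8 from 8: 0 remains
So 48892 = 46368 + 1597 + 610 + 233 + 55 + 21 + 8, with no two terms consecutive in the sequence.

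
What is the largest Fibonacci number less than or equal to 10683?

6765 ≤ 10683 < 10946, so the largest Fibonacci number not exceeding 10683 is 6765.

6765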